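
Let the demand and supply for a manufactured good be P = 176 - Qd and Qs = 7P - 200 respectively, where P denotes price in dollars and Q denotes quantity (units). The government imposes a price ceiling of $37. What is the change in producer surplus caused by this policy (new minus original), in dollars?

-940

Rearranging demand gives Qd = 176 - P. Equilibrium: 176 - P = 7P - 200, so 376 = 8P and P* = 47, Q* = 129.
Since 37 < 47, the ceiling is binding.
At P = 37: Qd = 176 - 37 = 139 and Qs = 7·37 - 200 = 59.
Producer surplus without the control is ½ · (47 - 200/7) · 129 = 16641/14.
With the ceiling, producers sell 59 units at 37, so PS = ½ · (37 - 200/7) · 59 = 3481/14.
Change in producer surplus = 3481/14 - 16641/14 = -940.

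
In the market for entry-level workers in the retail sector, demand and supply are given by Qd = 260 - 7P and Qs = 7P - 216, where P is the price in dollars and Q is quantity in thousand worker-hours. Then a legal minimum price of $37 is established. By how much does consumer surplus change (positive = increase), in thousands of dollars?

-34.5

Setting quantity demanded equal to quantity supplied, 260 - 7P = 7P - 216, gives P* = 34 and Q* = 22.
The floor of 37 is above the equilibrium price 34, so it binds.
At P = 37: Qd = 260 - 7·37 = 1 and Qs = 7·37 - 216 = 43.
Consumer surplus without the control is ½ · (260/7 - 34) · 22 = 242/7.
With the floor, consumers buy 1 units at 37, so CS = ½ · (260/7 - 37) · 1 = 1/14.
Change in consumer surplus = 1/14 - 242/7 = -34.5.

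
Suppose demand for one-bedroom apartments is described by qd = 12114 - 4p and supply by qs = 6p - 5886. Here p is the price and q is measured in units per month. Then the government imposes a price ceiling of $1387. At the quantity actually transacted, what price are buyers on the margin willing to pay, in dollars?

2419.5

In a free market, 12114 - 4p = 6p - 5886 gives the equilibrium p* = 1800, q* = 4914.
The ceiling of 1387 is below the equilibrium price 1800, so it binds.
At p = 1387: qd = 12114 - 4·1387 = 6566 and qs = 6·1387 - 5886 = 2436.
Only 2436 units reach the market. On the demand curve, the marginal buyer's willingness to pay at q = 2436 is (12114 - 2436)/4 = 2419.5.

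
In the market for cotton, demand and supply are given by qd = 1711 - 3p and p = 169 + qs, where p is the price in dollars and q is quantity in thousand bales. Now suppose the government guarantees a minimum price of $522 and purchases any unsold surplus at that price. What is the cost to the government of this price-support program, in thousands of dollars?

108576

Rearranging supply gives qs = p - 169. Without the control the market clears where 1711 - 3p = p - 169, i.e. p* = 470 and q* = 301.
Because the floor (522) lies above the market-clearing price, it is binding.
At p = 522: qd = 1711 - 3·522 = 145 and qs = 522 - 169 = 353.
Surplus = qs - qd = 208.
Government expenditure = surplus × support price = 208 × 522 = 108576.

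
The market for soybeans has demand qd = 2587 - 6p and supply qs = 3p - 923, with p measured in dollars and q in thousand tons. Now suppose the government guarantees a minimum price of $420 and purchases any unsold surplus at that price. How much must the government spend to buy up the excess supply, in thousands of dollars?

113400

In a free market, 2587 - 6p = 3p - 923 gives the equilibrium p* = 390, q* = 247.
The floor of 420 is above the equilibrium price 390, so it binds.
At p = 420: qd = 2587 - 6·420 = 67 and qs = 3·420 - 923 = 337.
Surplus = qs - qd = 270.
Government expenditure = surplus × support price = 270 × 420 = 113400.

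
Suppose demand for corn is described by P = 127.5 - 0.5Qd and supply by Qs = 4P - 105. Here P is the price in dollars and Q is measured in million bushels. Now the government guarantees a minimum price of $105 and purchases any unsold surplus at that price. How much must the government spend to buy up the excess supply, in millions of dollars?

28350

Rearranging demand gives Qd = 255 - 2P. Setting quantity demanded equal to quantity supplied, 255 - 2P = 4P - 105, gives P* = 60 and Q* = 135.
The floor of 105 is above the equilibrium price 60, so it binds.
At P = 105: Qd = 255 - 2·105 = 45 and Qs = 4·105 - 105 = 315.
Surplus = Qs - Qd = 270.
Government expenditure = surplus × support price = 270 × 105 = 28350.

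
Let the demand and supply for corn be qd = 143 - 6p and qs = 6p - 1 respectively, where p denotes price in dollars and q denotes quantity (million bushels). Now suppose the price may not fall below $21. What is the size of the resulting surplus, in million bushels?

108

In a free market, 143 - 6p = 6p - 1 gives the equilibrium p* = 12, q* = 71.
Because the floor (21) lies above the market-clearing price, it is binding.
At p = 21: qd = 143 - 6·21 = 17 and qs = 6·21 - 1 = 125.
Surplus = qs - qd = 125 - 17 = 108.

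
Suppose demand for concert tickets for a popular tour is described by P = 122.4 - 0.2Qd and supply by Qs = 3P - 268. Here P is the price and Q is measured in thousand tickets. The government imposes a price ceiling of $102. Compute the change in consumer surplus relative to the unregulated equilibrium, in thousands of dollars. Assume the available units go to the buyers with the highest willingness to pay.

Rearranging demand gives Qd = 612 - 5P. Setting quantity demanded equal to quantity supplied, 612 - 5P = 3P - 268, gives P* = 110 and Q* = 62.
Since 102 < 110, the ceiling is binding.
At P = 102: Qd = 612 - 5·102 = 102 and Qs = 3·102 - 268 = 38.
Consumer surplus without the control is ½ · (122.4 - 110) · 62 = 384.4.
With the ceiling, 38 units are sold at 102 (assume they go to the highest-value buyers). The demand price at Q = 38 is 114.8, so CS = ½ · [(122.4 - 102) + (114.8 - 102)] · 38 = 630.8.
Change in consumer surplus = 630.8 - 384.4 = 246.4.

246.4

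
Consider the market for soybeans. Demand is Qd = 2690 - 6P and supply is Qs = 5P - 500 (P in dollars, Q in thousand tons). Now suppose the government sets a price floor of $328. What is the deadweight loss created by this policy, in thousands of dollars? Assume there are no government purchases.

In a free market, 2690 - 6P = 5P - 500 gives the equilibrium P* = 290, Q* = 950.
The floor of 328 is above the equilibrium price 290, so it binds.
At P = 328: Qd = 2690 - 6·328 = 722 and Qs = 5·328 - 500 = 1140.
Quantity traded falls to 722. At Q = 722 the demand price is (2690 - 722)/6 = 328 and the supply price is (500 + 722)/5 = 244.4.
Deadweight loss = ½ · (328 - 244.4) · (950 - 722) = ½ · 83.6 · 228 = 9530.4.

9530.4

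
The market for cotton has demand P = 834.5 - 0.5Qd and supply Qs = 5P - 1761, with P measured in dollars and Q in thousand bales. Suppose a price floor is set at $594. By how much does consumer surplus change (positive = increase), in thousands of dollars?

Rearranging demand gives Qd = 1669 - 2P. Without the control the market clears where 1669 - 2P = 5P - 1761, i.e. P* = 490 and Q* = 689.
The floor of 594 is above the equilibrium price 490, so it binds.
At P = 594: Qd = 1669 - 2·594 = 481 and Qs = 5·594 - 1761 = 1209.
Consumer surplus without the control is ½ · (834.5 - 490) · 689 = 118680.25.
With the floor, consumers buy 481 units at 594, so CS = ½ · (834.5 - 594) · 481 = 57840.25.
Change in consumer surplus = 57840.25 - 118680.25 = -60840.

-60840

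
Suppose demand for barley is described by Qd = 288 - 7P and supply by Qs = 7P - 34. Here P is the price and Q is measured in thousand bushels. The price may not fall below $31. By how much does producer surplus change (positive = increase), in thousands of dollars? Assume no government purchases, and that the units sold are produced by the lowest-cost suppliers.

344

Equilibrium: 288 - 7P = 7P - 34, so 322 = 14P and P* = 23, Q* = 127.
Because the floor (31) lies above the market-clearing price, it is binding.
At P = 31: Qd = 288 - 7·31 = 71 and Qs = 7·31 - 34 = 183.
Producer surplus without the control is ½ · (23 - 34/7) · 127 = 16129/14.
With the floor, 71 units are sold at 31. The supply price at Q = 71 is 15, so PS = ½ · [(31 - 34/7) + (31 - 15)] · 71 = 20945/14.
Change in producer surplus = 20945/14 - 16129/14 = 344.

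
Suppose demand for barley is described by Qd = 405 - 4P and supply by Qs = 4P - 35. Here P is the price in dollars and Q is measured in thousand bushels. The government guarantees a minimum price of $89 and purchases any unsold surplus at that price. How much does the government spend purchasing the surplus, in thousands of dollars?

24208

Without the control the market clears where 405 - 4P = 4P - 35, i.e. P* = 55 and Q* = 185.
The floor of 89 is above the equilibrium price 55, so it binds.
At P = 89: Qd = 405 - 4·89 = 49 and Qs = 4·89 - 35 = 321.
Surplus = Qs - Qd = 272.
Government expenditure = surplus × support price = 272 × 89 = 24208.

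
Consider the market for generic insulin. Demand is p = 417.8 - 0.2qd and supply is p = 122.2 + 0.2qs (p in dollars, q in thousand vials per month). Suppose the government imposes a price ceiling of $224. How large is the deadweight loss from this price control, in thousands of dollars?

Rearranging demand gives qd = 2089 - 5p; rearranging supply gives qs = 5p - 611. Equilibrium: 2089 - 5p = 5p - 611, so 2700 = 10p and p* = 270, q* = 739.
The ceiling of 224 is below the equilibrium price 270, so it binds.
At p = 224: qd = 2089 - 5·224 = 969 and qs = 5·224 - 611 = 509.
Quantity traded falls to 509. At q = 509 the demand price is (2089 - 509)/5 = 316 and the supply price is (611 + 509)/5 = 224.
Deadweight loss = ½ · (316 - 224) · (739 - 509) = ½ · 92 · 230 = 10580.

10580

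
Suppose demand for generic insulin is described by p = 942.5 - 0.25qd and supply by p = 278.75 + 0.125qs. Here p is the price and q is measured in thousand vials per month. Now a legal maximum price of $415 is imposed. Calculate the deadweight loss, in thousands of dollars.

Rearranging demand gives qd = 3770 - 4p; rearranging supply gives qs = 8p - 2230. In a free market, 3770 - 4p = 8p - 2230 gives the equilibrium p* = 500, q* = 1770.
Since 415 < 500, the ceiling is binding.
At p = 415: qd = 3770 - 4·415 = 2110 and qs = 8·415 - 2230 = 1090.
Quantity traded falls to 1090. At q = 1090 the demand price is (3770 - 1090)/4 = 670 and the supply price is (2230 + 1090)/8 = 415.
Deadweight loss = ½ · (670 - 415) · (1770 - 1090) = ½ · 255 · 680 = 86700.

86700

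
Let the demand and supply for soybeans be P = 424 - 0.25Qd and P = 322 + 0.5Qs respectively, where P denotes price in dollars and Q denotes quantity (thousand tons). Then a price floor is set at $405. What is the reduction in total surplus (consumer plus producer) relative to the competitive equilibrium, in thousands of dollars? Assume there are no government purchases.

1350

Rearranging demand gives Qd = 1696 - 4P; rearranging supply gives Qs = 2P - 644. Without the control the market clears where 1696 - 4P = 2P - 644, i.e. P* = 390 and Q* = 136.
Since 405 > 390, the floor is binding.
At P = 405: Qd = 1696 - 4·405 = 76 and Qs = 2·405 - 644 = 166.
Quantity traded falls to 76. At Q = 76 the demand price is (1696 - 76)/4 = 405 and the supply price is (644 + 76)/2 = 360.
Deadweight loss = ½ · (405 - 360) · (136 - 76) = ½ · 45 · 60 = 1350.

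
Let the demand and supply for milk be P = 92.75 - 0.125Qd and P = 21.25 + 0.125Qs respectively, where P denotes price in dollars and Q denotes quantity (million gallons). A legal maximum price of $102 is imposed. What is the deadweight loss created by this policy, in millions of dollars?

Rearranging demand gives Qd = 742 - 8P; rearranging supply gives Qs = 8P - 170. Setting quantity demanded equal to quantity supplied, 742 - 8P = 8P - 170, gives P* = 57 and Q* = 286.
Since 102 is above P* = 57, the ceiling does not bind and the free-market outcome prevails.
Since the control does not bind, no trades are prevented and deadweight loss is zero.

0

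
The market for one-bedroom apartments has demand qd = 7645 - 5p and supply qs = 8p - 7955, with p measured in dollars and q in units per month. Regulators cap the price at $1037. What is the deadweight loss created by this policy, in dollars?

Without the control the market clears where 7645 - 5p = 8p - 7955, i.e. p* = 1200 and q* = 1645.
Because the ceiling (1037) lies below the market-clearing price, it is binding.
At p = 1037: qd = 7645 - 5·1037 = 2460 and qs = 8·1037 - 7955 = 341.
Quantity traded falls to 341. At q = 341 the demand price is (7645 - 341)/5 = 1460.8 and the supply price is (7955 + 341)/8 = 1037.
Deadweight loss = ½ · (1460.8 - 1037) · (1645 - 341) = ½ · 423.8 · 1304 = 276317.6.

276317.6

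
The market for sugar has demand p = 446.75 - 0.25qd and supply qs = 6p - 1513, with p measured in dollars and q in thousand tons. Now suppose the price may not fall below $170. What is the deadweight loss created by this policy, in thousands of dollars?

Rearranging demand gives qd = 1787 - 4p. In a free market, 1787 - 4p = 6p - 1513 gives the equilibrium p* = 330, q* = 467.
Since 170 is below p* = 330, the floor does not bind and the free-market outcome prevails.
Since the control does not bind, no trades are prevented and deadweight loss is zero.

0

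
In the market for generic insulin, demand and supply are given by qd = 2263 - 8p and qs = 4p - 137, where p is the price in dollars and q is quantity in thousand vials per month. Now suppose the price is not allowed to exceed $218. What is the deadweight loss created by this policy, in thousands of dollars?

0

Without the control the market clears where 2263 - 8p = 4p - 137, i.e. p* = 200 and q* = 663.
The ceiling of 218 is above the equilibrium price 200, so it is not binding; the market clears at p* = 200, q* = 663.
Since the control does not bind, no trades are prevented and deadweight loss is zero.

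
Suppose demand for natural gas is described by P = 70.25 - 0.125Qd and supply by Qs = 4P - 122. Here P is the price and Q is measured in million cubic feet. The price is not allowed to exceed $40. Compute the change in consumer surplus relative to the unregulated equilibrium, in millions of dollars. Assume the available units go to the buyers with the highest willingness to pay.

Rearranging demand gives Qd = 562 - 8P. In a free market, 562 - 8P = 4P - 122 gives the equilibrium P* = 57, Q* = 106.
Since 40 < 57, the ceiling is binding.
At P = 40: Qd = 562 - 8·40 = 242 and Qs = 4·40 - 122 = 38.
Consumer surplus without the control is ½ · (70.25 - 57) · 106 = 702.25.
With the ceiling, 38 units are sold at 40 (assume they go to the highest-value buyers). The demand price at Q = 38 is 65.5, so CS = ½ · [(70.25 - 40) + (65.5 - 40)] · 38 = 1059.25.
Change in consumer surplus = 1059.25 - 702.25 = 357.

357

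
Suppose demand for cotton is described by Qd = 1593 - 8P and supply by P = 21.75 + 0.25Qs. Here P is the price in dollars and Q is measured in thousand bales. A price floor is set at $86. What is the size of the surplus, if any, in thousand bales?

Rearranging supply gives Qs = 4P - 87. Setting quantity demanded equal to quantity supplied, 1593 - 8P = 4P - 87, gives P* = 140 and Q* = 473.
The floor of 86 is below the equilibrium price 140, so it is not binding; the market clears at P* = 140, Q* = 473.
Since the control does not bind, there is no surplus.

0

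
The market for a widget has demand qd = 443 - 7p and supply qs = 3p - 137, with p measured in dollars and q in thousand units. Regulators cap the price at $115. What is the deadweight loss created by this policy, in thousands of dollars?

Without the control the market clears where 443 - 7p = 3p - 137, i.e. p* = 58 and q* = 37.
The ceiling of 115 is above the equilibrium price 58, so it is not binding; the market clears at p* = 58, q* = 37.
Since the control does not bind, no trades are prevented and deadweight loss is zero.

0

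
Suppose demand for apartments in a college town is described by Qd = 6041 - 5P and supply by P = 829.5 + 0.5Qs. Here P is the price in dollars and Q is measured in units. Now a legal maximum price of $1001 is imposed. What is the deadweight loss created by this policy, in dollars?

Rearranging supply gives Qs = 2P - 1659. Equilibrium: 6041 - 5P = 2P - 1659, so 7700 = 7P and P* = 1100, Q* = 541.
Since 1001 < 1100, the ceiling is binding.
At P = 1001: Qd = 6041 - 5·1001 = 1036 and Qs = 2·1001 - 1659 = 343.
Quantity traded falls to 343. At Q = 343 the demand price is (6041 - 343)/5 = 1139.6 and the supply price is (1659 + 343)/2 = 1001.
Deadweight loss = ½ · (1139.6 - 1001) · (541 - 343) = ½ · 138.6 · 198 = 13721.4.

13721.4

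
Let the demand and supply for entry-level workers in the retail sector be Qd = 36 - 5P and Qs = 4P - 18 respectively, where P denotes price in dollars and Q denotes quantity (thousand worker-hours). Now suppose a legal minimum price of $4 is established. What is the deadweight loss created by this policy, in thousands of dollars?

Without the control the market clears where 36 - 5P = 4P - 18, i.e. P* = 6 and Q* = 6.
Since 4 is below P* = 6, the floor does not bind and the free-market outcome prevails.
Since the control does not bind, no trades are prevented and deadweight loss is zero.

0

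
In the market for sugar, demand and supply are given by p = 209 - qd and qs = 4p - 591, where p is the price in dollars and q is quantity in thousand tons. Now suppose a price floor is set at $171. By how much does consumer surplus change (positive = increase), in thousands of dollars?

Rearranging demand gives qd = 209 - p. In a free market, 209 - p = 4p - 591 gives the equilibrium p* = 160, q* = 49.
Since 171 > 160, the floor is binding.
At p = 171: qd = 209 - 171 = 38 and qs = 4·171 - 591 = 93.
Consumer surplus without the control is ½ · (209 - 160) · 49 = 1200.5.
With the floor, consumers buy 38 units at 171, so CS = ½ · (209 - 171) · 38 = 722.
Change in consumer surplus = 722 - 1200.5 = -478.5.

-478.5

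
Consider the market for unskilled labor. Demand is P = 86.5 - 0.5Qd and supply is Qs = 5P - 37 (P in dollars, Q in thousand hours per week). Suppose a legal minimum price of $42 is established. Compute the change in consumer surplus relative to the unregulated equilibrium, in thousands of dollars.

Rearranging demand gives Qd = 173 - 2P. In a free market, 173 - 2P = 5P - 37 gives the equilibrium P* = 30, Q* = 113.
Because the floor (42) lies above the market-clearing price, it is binding.
At P = 42: Qd = 173 - 2·42 = 89 and Qs = 5·42 - 37 = 173.
Consumer surplus without the control is ½ · (86.5 - 30) · 113 = 3192.25.
With the floor, consumers buy 89 units at 42, so CS = ½ · (86.5 - 42) · 89 = 1980.25.
Change in consumer surplus = 1980.25 - 3192.25 = -1212.

-1212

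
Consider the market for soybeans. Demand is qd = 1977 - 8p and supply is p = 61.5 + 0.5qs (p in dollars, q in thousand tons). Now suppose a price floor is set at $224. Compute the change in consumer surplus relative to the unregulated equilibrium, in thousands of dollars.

-3374

Rearranging supply gives qs = 2p - 123. Without the control the market clears where 1977 - 8p = 2p - 123, i.e. p* = 210 and q* = 297.
The floor of 224 is above the equilibrium price 210, so it binds.
At p = 224: qd = 1977 - 8·224 = 185 and qs = 2·224 - 123 = 325.
Consumer surplus without the control is ½ · (247.125 - 210) · 297 = 5513.0625.
With the floor, consumers buy 185 units at 224, so CS = ½ · (247.125 - 224) · 185 = 2139.0625.
Change in consumer surplus = 2139.0625 - 5513.0625 = -3374.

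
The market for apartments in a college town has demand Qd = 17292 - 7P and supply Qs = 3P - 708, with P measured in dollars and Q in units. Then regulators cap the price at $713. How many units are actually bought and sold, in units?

Equilibrium: 17292 - 7P = 3P - 708, so 18000 = 10P and P* = 1800, Q* = 4692.
The ceiling of 713 is below the equilibrium price 1800, so it binds.
At P = 713: Qd = 17292 - 7·713 = 12301 and Qs = 3·713 - 708 = 1431.
The quantity actually transacted is the short side, supply: 1431.

1431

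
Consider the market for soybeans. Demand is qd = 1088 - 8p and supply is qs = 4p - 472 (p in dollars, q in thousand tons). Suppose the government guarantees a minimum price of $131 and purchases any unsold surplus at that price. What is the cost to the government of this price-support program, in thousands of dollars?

1572

Without the control the market clears where 1088 - 8p = 4p - 472, i.e. p* = 130 and q* = 48.
Since 131 > 130, the floor is binding.
At p = 131: qd = 1088 - 8·131 = 40 and qs = 4·131 - 472 = 52.
Surplus = qs - qd = 12.
Government expenditure = surplus × support price = 12 × 131 = 1572.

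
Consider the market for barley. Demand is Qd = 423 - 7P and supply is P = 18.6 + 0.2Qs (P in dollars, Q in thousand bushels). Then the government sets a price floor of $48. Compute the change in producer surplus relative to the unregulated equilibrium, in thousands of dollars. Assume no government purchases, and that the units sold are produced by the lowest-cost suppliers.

312.5

Rearranging supply gives Qs = 5P - 93. Setting quantity demanded equal to quantity supplied, 423 - 7P = 5P - 93, gives P* = 43 and Q* = 122.
Since 48 > 43, the floor is binding.
At P = 48: Qd = 423 - 7·48 = 87 and Qs = 5·48 - 93 = 147.
Producer surplus without the control is ½ · (43 - 18.6) · 122 = 1488.4.
With the floor, 87 units are sold at 48. The supply price at Q = 87 is 36, so PS = ½ · [(48 - 18.6) + (48 - 36)] · 87 = 1800.9.
Change in producer surplus = 1800.9 - 1488.4 = 312.5.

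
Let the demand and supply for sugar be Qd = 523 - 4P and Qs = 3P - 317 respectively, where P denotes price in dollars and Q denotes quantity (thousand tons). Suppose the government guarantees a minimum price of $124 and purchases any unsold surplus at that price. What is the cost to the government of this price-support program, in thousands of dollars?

In a free market, 523 - 4P = 3P - 317 gives the equilibrium P* = 120, Q* = 43.
The floor of 124 is above the equilibrium price 120, so it binds.
At P = 124: Qd = 523 - 4·124 = 27 and Qs = 3·124 - 317 = 55.
Surplus = Qs - Qd = 28.
Government expenditure = surplus × support price = 28 × 124 = 3472.

3472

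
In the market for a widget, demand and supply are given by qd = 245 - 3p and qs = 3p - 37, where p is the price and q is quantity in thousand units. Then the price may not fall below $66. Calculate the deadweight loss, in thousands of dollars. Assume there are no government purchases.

1083

Setting quantity demanded equal to quantity supplied, 245 - 3p = 3p - 37, gives p* = 47 and q* = 104.
Since 66 > 47, the floor is binding.
At p = 66: qd = 245 - 3·66 = 47 and qs = 3·66 - 37 = 161.
Quantity traded falls to 47. At q = 47 the demand price is (245 - 47)/3 = 66 and the supply price is (37 + 47)/3 = 28.
Deadweight loss = ½ · (66 - 28) · (104 - 47) = ½ · 38 · 57 = 1083.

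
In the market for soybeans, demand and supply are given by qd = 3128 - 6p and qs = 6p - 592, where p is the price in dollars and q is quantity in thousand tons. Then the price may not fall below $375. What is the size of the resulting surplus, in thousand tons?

In a free market, 3128 - 6p = 6p - 592 gives the equilibrium p* = 310, q* = 1268.
The floor of 375 is above the equilibrium price 310, so it binds.
At p = 375: qd = 3128 - 6·375 = 878 and qs = 6·375 - 592 = 1658.
Surplus = qs - qd = 1658 - 878 = 780.

780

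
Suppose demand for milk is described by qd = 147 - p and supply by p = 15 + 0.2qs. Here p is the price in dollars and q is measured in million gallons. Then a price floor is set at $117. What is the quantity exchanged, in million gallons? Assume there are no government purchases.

30

Rearranging supply gives qs = 5p - 75. Setting quantity demanded equal to quantity supplied, 147 - p = 5p - 75, gives p* = 37 and q* = 110.
Since 117 > 37, the floor is binding.
At p = 117: qd = 147 - 117 = 30 and qs = 5·117 - 75 = 510.
The quantity actually transacted is the short side, demand: 30.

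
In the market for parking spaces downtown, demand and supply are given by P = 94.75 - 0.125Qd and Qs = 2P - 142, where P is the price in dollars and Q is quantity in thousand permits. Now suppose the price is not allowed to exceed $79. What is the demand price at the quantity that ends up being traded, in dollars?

Rearranging demand gives Qd = 758 - 8P. In a free market, 758 - 8P = 2P - 142 gives the equilibrium P* = 90, Q* = 38.
Because the ceiling (79) lies below the market-clearing price, it is binding.
At P = 79: Qd = 758 - 8·79 = 126 and Qs = 2·79 - 142 = 16.
Only 16 units reach the market. On the demand curve, the marginal buyer's willingness to pay at Q = 16 is (758 - 16)/8 = 92.75.

92.75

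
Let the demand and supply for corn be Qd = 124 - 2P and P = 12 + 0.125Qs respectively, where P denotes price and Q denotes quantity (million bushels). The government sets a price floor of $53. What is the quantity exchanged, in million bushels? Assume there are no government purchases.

Rearranging supply gives Qs = 8P - 96. Setting quantity demanded equal to quantity supplied, 124 - 2P = 8P - 96, gives P* = 22 and Q* = 80.
Since 53 > 22, the floor is binding.
At P = 53: Qd = 124 - 2·53 = 18 and Qs = 8·53 - 96 = 328.
The quantity actually transacted is the short side, demand: 18.

18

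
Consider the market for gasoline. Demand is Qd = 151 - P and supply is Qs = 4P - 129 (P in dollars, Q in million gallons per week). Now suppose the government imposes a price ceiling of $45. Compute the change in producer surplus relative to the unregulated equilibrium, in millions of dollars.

Setting quantity demanded equal to quantity supplied, 151 - P = 4P - 129, gives P* = 56 and Q* = 95.
Because the ceiling (45) lies below the market-clearing price, it is binding.
At P = 45: Qd = 151 - 45 = 106 and Qs = 4·45 - 129 = 51.
Producer surplus without the control is ½ · (56 - 32.25) · 95 = 1128.125.
With the ceiling, producers sell 51 units at 45, so PS = ½ · (45 - 32.25) · 51 = 325.125.
Change in producer surplus = 325.125 - 1128.125 = -803.

-803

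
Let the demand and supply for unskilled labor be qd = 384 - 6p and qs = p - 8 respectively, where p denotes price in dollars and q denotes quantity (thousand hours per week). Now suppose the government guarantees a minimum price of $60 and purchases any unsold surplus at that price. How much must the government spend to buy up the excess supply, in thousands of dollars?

Equilibrium: 384 - 6p = p - 8, so 392 = 7p and p* = 56, q* = 48.
Because the floor (60) lies above the market-clearing price, it is binding.
At p = 60: qd = 384 - 6·60 = 24 and qs = 60 - 8 = 52.
Surplus = qs - qd = 28.
Government expenditure = surplus × support price = 28 × 60 = 1680.

1680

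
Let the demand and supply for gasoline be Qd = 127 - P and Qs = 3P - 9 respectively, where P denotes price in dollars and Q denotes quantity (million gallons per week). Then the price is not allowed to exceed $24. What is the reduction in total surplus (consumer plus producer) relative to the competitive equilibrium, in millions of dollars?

Equilibrium: 127 - P = 3P - 9, so 136 = 4P and P* = 34, Q* = 93.
Since 24 < 34, the ceiling is binding.
At P = 24: Qd = 127 - 24 = 103 and Qs = 3·24 - 9 = 63.
Quantity traded falls to 63. At Q = 63 the demand price is 127 - 63 = 64 and the supply price is (9 + 63)/3 = 24.
Deadweight loss = ½ · (64 - 24) · (93 - 63) = ½ · 40 · 30 = 600.

600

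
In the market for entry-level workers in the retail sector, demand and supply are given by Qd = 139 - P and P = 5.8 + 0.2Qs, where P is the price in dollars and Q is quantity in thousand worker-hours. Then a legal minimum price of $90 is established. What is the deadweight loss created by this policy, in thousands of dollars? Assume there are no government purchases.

Rearranging supply gives Qs = 5P - 29. Without the control the market clears where 139 - P = 5P - 29, i.e. P* = 28 and Q* = 111.
Since 90 > 28, the floor is binding.
At P = 90: Qd = 139 - 90 = 49 and Qs = 5·90 - 29 = 421.
Quantity traded falls to 49. At Q = 49 the demand price is 139 - 49 = 90 and the supply price is (29 + 49)/5 = 15.6.
Deadweight loss = ½ · (90 - 15.6) · (111 - 49) = ½ · 74.4 · 62 = 2306.4.

2306.4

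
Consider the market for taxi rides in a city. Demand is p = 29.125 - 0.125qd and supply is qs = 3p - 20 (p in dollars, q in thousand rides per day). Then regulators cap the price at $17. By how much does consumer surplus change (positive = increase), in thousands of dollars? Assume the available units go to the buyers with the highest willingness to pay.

Rearranging demand gives qd = 233 - 8p. Without the control the market clears where 233 - 8p = 3p - 20, i.e. p* = 23 and q* = 49.
The ceiling of 17 is below the equilibrium price 23, so it binds.
At p = 17: qd = 233 - 8·17 = 97 and qs = 3·17 - 20 = 31.
Consumer surplus without the control is ½ · (29.125 - 23) · 49 = 150.0625.
With the ceiling, 31 units are sold at 17 (assume they go to the highest-value buyers). The demand price at q = 31 is 25.25, so CS = ½ · [(29.125 - 17) + (25.25 - 17)] · 31 = 315.8125.
Change in consumer surplus = 315.8125 - 150.0625 = 165.75.

165.75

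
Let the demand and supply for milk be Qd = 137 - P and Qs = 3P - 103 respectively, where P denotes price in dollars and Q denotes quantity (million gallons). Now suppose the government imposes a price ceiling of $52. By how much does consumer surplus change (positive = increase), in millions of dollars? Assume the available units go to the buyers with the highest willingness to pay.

Without the control the market clears where 137 - P = 3P - 103, i.e. P* = 60 and Q* = 77.
The ceiling of 52 is below the equilibrium price 60, so it binds.
At P = 52: Qd = 137 - 52 = 85 and Qs = 3·52 - 103 = 53.
Consumer surplus without the control is ½ · (137 - 60) · 77 = 2964.5.
With the ceiling, 53 units are sold at 52 (assume they go to the highest-value buyers). The demand price at Q = 53 is 84, so CS = ½ · [(137 - 52) + (84 - 52)] · 53 = 3100.5.
Change in consumer surplus = 3100.5 - 2964.5 = 136.

136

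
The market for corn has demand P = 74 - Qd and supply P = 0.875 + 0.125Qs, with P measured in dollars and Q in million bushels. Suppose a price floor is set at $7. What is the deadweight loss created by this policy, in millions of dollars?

Rearranging demand gives Qd = 74 - P; rearranging supply gives Qs = 8P - 7. Without the control the market clears where 74 - P = 8P - 7, i.e. P* = 9 and Q* = 65.
Since 7 is below P* = 9, the floor does not bind and the free-market outcome prevails.
Since the control does not bind, no trades are prevented and deadweight loss is zero.

0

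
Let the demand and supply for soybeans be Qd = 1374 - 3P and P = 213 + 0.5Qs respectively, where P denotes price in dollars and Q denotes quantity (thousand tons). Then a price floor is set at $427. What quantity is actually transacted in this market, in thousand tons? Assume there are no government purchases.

Rearranging supply gives Qs = 2P - 426. Without the control the market clears where 1374 - 3P = 2P - 426, i.e. P* = 360 and Q* = 294.
The floor of 427 is above the equilibrium price 360, so it binds.
At P = 427: Qd = 1374 - 3·427 = 93 and Qs = 2·427 - 426 = 428.
The quantity actually transacted is the short side, demand: 93.

93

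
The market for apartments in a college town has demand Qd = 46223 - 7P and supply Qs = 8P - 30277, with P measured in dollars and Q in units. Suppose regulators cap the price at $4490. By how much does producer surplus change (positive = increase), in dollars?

Without the control the market clears where 46223 - 7P = 8P - 30277, i.e. P* = 5100 and Q* = 10523.
Because the ceiling (4490) lies below the market-clearing price, it is binding.
At P = 4490: Qd = 46223 - 7·4490 = 14793 and Qs = 8·4490 - 30277 = 5643.
Producer surplus without the control is ½ · (5100 - 3784.625) · 10523 = 6920845.5625.
With the ceiling, producers sell 5643 units at 4490, so PS = ½ · (4490 - 3784.625) · 5643 = 1990215.5625.
Change in producer surplus = 1990215.5625 - 6920845.5625 = -4930630.

-4930630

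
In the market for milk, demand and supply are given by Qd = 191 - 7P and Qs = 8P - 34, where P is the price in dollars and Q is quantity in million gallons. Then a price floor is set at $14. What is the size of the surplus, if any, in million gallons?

0

Setting quantity demanded equal to quantity supplied, 191 - 7P = 8P - 34, gives P* = 15 and Q* = 86.
The floor of 14 is below the equilibrium price 15, so it is not binding; the market clears at P* = 15, Q* = 86.
Since the control does not bind, there is no surplus.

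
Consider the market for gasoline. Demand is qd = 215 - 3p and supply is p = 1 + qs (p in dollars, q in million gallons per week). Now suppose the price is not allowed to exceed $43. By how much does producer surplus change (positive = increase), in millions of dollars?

Rearranging supply gives qs = p - 1. Without the control the market clears where 215 - 3p = p - 1, i.e. p* = 54 and q* = 53.
Because the ceiling (43) lies below the market-clearing price, it is binding.
At p = 43: qd = 215 - 3·43 = 86 and qs = 43 - 1 = 42.
Producer surplus without the control is ½ · (54 - 1) · 53 = 1404.5.
With the ceiling, producers sell 42 units at 43, so PS = ½ · (43 - 1) · 42 = 882.
Change in producer surplus = 882 - 1404.5 = -522.5.

-522.5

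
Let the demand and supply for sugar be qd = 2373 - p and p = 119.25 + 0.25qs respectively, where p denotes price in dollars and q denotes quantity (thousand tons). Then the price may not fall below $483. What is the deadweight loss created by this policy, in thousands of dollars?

0

Rearranging supply gives qs = 4p - 477. Equilibrium: 2373 - p = 4p - 477, so 2850 = 5p and p* = 570, q* = 1803.
The floor of 483 is below the equilibrium price 570, so it is not binding; the market clears at p* = 570, q* = 1803.
Since the control does not bind, no trades are prevented and deadweight loss is zero.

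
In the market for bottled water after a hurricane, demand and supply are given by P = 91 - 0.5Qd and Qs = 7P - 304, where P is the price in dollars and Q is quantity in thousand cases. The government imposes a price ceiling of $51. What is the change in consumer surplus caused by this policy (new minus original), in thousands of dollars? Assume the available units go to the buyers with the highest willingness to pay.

48.75

Rearranging demand gives Qd = 182 - 2P. Equilibrium: 182 - 2P = 7P - 304, so 486 = 9P and P* = 54, Q* = 74.
Since 51 < 54, the ceiling is binding.
At P = 51: Qd = 182 - 2·51 = 80 and Qs = 7·51 - 304 = 53.
Consumer surplus without the control is ½ · (91 - 54) · 74 = 1369.
With the ceiling, 53 units are sold at 51 (assume they go to the highest-value buyers). The demand price at Q = 53 is 64.5, so CS = ½ · [(91 - 51) + (64.5 - 51)] · 53 = 1417.75.
Change in consumer surplus = 1417.75 - 1369 = 48.75.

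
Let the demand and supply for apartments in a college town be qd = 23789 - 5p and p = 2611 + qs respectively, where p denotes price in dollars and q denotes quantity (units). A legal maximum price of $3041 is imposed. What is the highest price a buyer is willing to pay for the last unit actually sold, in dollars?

Rearranging supply gives qs = p - 2611. Without the control the market clears where 23789 - 5p = p - 2611, i.e. p* = 4400 and q* = 1789.
Since 3041 < 4400, the ceiling is binding.
At p = 3041: qd = 23789 - 5·3041 = 8584 and qs = 3041 - 2611 = 430.
Only 430 units reach the market. On the demand curve, the marginal buyer's willingness to pay at q = 430 is (23789 - 430)/5 = 4671.8.

4671.8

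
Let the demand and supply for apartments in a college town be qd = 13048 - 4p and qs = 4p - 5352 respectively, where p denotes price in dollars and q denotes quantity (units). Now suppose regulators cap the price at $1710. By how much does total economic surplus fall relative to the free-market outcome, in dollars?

Setting quantity demanded equal to quantity supplied, 13048 - 4p = 4p - 5352, gives p* = 2300 and q* = 3848.
The ceiling of 1710 is below the equilibrium price 2300, so it binds.
At p = 1710: qd = 13048 - 4·1710 = 6208 and qs = 4·1710 - 5352 = 1488.
Quantity traded falls to 1488. At q = 1488 the demand price is (13048 - 1488)/4 = 2890 and the supply price is (5352 + 1488)/4 = 1710.
Deadweight loss = ½ · (2890 - 1710) · (3848 - 1488) = ½ · 1180 · 2360 = 1392400.

1392400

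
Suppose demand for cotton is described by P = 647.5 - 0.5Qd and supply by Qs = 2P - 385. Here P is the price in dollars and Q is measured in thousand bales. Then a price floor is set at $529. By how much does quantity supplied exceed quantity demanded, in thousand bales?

Rearranging demand gives Qd = 1295 - 2P. Without the control the market clears where 1295 - 2P = 2P - 385, i.e. P* = 420 and Q* = 455.
Since 529 > 420, the floor is binding.
At P = 529: Qd = 1295 - 2·529 = 237 and Qs = 2·529 - 385 = 673.
Surplus = Qs - Qd = 673 - 237 = 436.

436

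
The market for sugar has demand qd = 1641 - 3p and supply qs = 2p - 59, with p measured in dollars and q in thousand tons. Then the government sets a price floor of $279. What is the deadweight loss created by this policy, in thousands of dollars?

Setting quantity demanded equal to quantity supplied, 1641 - 3p = 2p - 59, gives p* = 340 and q* = 621.
The floor of 279 is below the equilibrium price 340, so it is not binding; the market clears at p* = 340, q* = 621.
Since the control does not bind, no trades are prevented and deadweight loss is zero.

0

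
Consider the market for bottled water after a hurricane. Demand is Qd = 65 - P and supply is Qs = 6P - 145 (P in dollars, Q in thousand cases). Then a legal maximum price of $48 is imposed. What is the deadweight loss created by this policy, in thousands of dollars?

0

Without the control the market clears where 65 - P = 6P - 145, i.e. P* = 30 and Q* = 35.
The ceiling of 48 is above the equilibrium price 30, so it is not binding; the market clears at P* = 30, Q* = 35.
Since the control does not bind, no trades are prevented and deadweight loss is zero.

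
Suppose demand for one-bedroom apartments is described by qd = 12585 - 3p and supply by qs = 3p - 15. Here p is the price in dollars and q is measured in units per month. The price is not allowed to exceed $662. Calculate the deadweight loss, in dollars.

Setting quantity demanded equal to quantity supplied, 12585 - 3p = 3p - 15, gives p* = 2100 and q* = 6285.
Since 662 < 2100, the ceiling is binding.
At p = 662: qd = 12585 - 3·662 = 10599 and qs = 3·662 - 15 = 1971.
Quantity traded falls to 1971. At q = 1971 the demand price is (12585 - 1971)/3 = 3538 and the supply price is (15 + 1971)/3 = 662.
Deadweight loss = ½ · (3538 - 662) · (6285 - 1971) = ½ · 2876 · 4314 = 6203532.

6203532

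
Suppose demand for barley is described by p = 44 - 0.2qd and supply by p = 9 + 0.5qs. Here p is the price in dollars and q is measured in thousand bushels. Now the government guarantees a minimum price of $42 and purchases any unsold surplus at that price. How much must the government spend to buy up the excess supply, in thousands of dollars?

2352

Rearranging demand gives qd = 220 - 5p; rearranging supply gives qs = 2p - 18. Setting quantity demanded equal to quantity supplied, 220 - 5p = 2p - 18, gives p* = 34 and q* = 50.
Because the floor (42) lies above the market-clearing price, it is binding.
At p = 42: qd = 220 - 5·42 = 10 and qs = 2·42 - 18 = 66.
Surplus = qs - qd = 56.
Government expenditure = surplus × support price = 56 × 42 = 2352.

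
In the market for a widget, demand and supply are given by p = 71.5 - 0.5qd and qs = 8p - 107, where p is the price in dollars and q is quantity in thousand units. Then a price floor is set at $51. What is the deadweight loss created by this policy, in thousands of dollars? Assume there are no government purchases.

Rearranging demand gives qd = 143 - 2p. Equilibrium: 143 - 2p = 8p - 107, so 250 = 10p and p* = 25, q* = 93.
Since 51 > 25, the floor is binding.
At p = 51: qd = 143 - 2·51 = 41 and qs = 8·51 - 107 = 301.
Quantity traded falls to 41. At q = 41 the demand price is (143 - 41)/2 = 51 and the supply price is (107 + 41)/8 = 18.5.
Deadweight loss = ½ · (51 - 18.5) · (93 - 41) = ½ · 32.5 · 52 = 845.

845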